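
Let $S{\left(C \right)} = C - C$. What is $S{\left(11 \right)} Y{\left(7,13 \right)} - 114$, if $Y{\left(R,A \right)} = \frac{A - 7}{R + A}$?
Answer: $-114$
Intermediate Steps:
$Y{\left(R,A \right)} = \frac{-7 + A}{A + R}$
$S{\left(C \right)} = 0$
$S{\left(11 \right)} Y{\left(7,13 \right)} - 114 = 0 \frac{-7 + 13}{13 + 7} - 114 = 0 \cdot \frac{1}{20} \cdot 6 - 114 = 0 \cdot \frac{3}{10} - 114 = 0 - 114 = -114$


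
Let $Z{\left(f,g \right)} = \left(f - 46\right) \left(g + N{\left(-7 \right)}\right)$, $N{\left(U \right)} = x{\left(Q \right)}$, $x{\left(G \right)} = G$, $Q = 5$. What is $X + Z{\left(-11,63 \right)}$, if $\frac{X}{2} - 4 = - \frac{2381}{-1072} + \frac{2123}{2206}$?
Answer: $- \frac{2283028373}{591208} \approx -3861.6$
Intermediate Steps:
$X = \frac{8493835}{591208}$ ($X = 8 + 2 \left(- \frac{2381}{-1072} + \frac{2123}{2206}\right) = 8 + 2 \left(\left(-2381\right) \left(- \frac{1}{1072}\right) + 2123 \cdot \frac{1}{2206}\right) = 8 + 2 \left(\frac{2381}{1072} + \frac{2123}{2206}\right) = 8 + 2 \cdot \frac{3764171}{1182416} = 8 + \frac{3764171}{591208} = \frac{8493835}{591208} \approx 14.367$)
$N{\left(U \right)} = 5$
$Z{\left(f,g \right)} = \left(-46 + f\right) \left(5 + g\right)$ ($Z{\left(f,g \right)} = \left(f - 46\right) \left(g + 5\right) = \left(-46 + f\right) \left(5 + g\right)$)
$X + Z{\left(-11,63 \right)} = \frac{8493835}{591208} - 3876 = - \frac{2283028373}{591208}$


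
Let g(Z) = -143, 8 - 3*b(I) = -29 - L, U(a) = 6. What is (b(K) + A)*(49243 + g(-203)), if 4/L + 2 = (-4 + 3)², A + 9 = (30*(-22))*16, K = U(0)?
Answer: -518397800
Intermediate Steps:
K = 6
A = -10569 (A = -9 + (30*(-22))*16 = -9 - 660*16 = -9 - 10560 = -10569)
L = -4 (L = 4/(-2 + (-4 + 3)²) = 4/(-2 + (-1)²) = 4/(-2 + 1) = 4/(-1) = 4*(-1) = -4)
b(I) = 11 (b(I) = 8/3 - (-29 - 1*(-4))/3 = 8/3 - (-29 + 4)/3 = 8/3 - ⅓*(-25) = 8/3 + 25/3 = 11)
(b(K) + A)*(49243 + g(-203)) = (11 - 10569)*(49243 - 143) = -10558*49100 = -518397800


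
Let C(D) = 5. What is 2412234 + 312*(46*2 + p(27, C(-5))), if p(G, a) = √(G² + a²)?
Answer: 2440938 + 312*√754 ≈ 2.4495e+6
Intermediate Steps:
2412234 + 312*(46*2 + p(27, C(-5))) = 2412234 + 312*(46*2 + √(27² + 5²)) = 2412234 + 312*(92 + √(729 + 25)) = 2412234 + 312*(92 + √754) = 2412234 + (28704 + 312*√754) = 2440938 + 312*√754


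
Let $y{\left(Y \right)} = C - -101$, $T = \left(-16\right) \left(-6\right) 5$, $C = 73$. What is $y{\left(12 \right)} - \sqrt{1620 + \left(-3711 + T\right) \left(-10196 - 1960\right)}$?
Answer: $174 - 6 \sqrt{1091046} \approx -6093.2$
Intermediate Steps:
$T = 480$ ($T = 96 \cdot 5 = 480$)
$y{\left(Y \right)} = 174$ ($y{\left(Y \right)} = 73 - -101 = 73 + 101 = 174$)
$y{\left(12 \right)} - \sqrt{1620 + \left(-3711 + T\right) \left(-10196 - 1960\right)} = 174 - \sqrt{1620 + \left(-3711 + 480\right) \left(-10196 - 1960\right)} = 174 - \sqrt{1620 - -39276036} = 174 - \sqrt{1620 + 39276036} = 174 - \sqrt{39277656} = 174 - 6 \sqrt{1091046}$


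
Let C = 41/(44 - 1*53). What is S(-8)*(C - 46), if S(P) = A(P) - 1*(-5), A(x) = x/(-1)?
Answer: -5915/9 ≈ -657.22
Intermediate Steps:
A(x) = -x (A(x) = x*(-1) = -x)
S(P) = 5 - P (S(P) = -P - 1*(-5) = -P + 5 = 5 - P)
C = -41/9 (C = 41/(44 - 53) = 41/(-9) = 41*(-1/9) = -41/9 ≈ -4.5556)
S(-8)*(C - 46) = (5 - 1*(-8))*(-41/9 - 46) = (5 + 8)*(-455/9) = 13*(-455/9) = -5915/9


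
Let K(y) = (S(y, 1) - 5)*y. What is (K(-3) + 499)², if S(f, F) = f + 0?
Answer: 273529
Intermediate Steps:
S(f, F) = f
K(y) = y*(-5 + y) (K(y) = (y - 5)*y = (-5 + y)*y = y*(-5 + y))
(K(-3) + 499)² = (-3*(-5 - 3) + 499)² = (-3*(-8) + 499)² = (24 + 499)² = 523² = 273529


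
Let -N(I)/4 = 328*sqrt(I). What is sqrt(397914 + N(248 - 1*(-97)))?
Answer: sqrt(397914 - 1312*sqrt(345)) ≈ 611.18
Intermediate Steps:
N(I) = -1312*sqrt(I)
sqrt(397914 + N(248 - 1*(-97))) = sqrt(397914 - 1312*sqrt(248 - 1*(-97))) = sqrt(397914 - 1312*sqrt(248 + 97)) = sqrt(397914 - 1312*sqrt(345))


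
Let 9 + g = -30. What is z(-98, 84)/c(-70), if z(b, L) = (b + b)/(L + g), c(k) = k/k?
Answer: -196/45 ≈ -4.3556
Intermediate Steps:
g = -39 (g = -9 - 30 = -39)
c(k) = 1
z(b, L) = 2*b/(-39 + L) (z(b, L) = (b + b)/(L - 39) = (2*b)/(-39 + L) = 2*b/(-39 + L))
z(-98, 84)/c(-70) = (2*(-98)/(-39 + 84))/1 = (2*(-98)/45)*1 = (2*(-98)*(1/45))*1 = -196/45*1 = -196/45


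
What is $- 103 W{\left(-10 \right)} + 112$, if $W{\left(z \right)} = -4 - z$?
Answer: $-506$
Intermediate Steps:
$- 103 W{\left(-10 \right)} + 112 = - 103 \left(-4 - -10\right) + 112 = - 103 \left(-4 + 10\right) + 112 = \left(-103\right) 6 + 112 = -618 + 112 = -506$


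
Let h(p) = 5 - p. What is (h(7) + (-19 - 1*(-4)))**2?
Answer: 289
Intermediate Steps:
(h(7) + (-19 - 1*(-4)))**2 = ((5 - 1*7) + (-19 - 1*(-4)))**2 = ((5 - 7) + (-19 + 4))**2 = (-2 - 15)**2 = (-17)**2 = 289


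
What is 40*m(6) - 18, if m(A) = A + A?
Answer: 462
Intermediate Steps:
m(A) = 2*A
40*m(6) - 18 = 40*(2*6) - 18 = 40*12 - 18 = 480 - 18 = 462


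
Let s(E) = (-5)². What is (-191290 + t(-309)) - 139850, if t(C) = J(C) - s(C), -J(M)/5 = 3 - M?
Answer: -332725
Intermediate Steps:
s(E) = 25
J(M) = -15 + 5*M (J(M) = -5*(3 - M) = -15 + 5*M)
t(C) = -40 + 5*C (t(C) = (-15 + 5*C) - 1*25 = (-15 + 5*C) - 25 = -40 + 5*C)
(-191290 + t(-309)) - 139850 = (-191290 + (-40 + 5*(-309))) - 139850 = (-191290 + (-40 - 1545)) - 139850 = (-191290 - 1585) - 139850 = -192875 - 139850 = -332725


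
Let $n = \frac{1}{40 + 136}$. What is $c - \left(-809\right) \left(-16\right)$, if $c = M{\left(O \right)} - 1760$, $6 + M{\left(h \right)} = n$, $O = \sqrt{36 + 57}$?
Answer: $- \frac{2588959}{176} \approx -14710.0$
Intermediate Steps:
$O = \sqrt{93} \approx 9.6436$
$n = \frac{1}{176} \approx 0.0056818$
$M{\left(h \right)} = - \frac{1055}{176}$ ($M{\left(h \right)} = -6 + \frac{1}{176} = - \frac{1055}{176}$)
$c = - \frac{310815}{176}$ ($c = - \frac{1055}{176} - 1760 = - \frac{310815}{176} \approx -1766.0$)
$c - \left(-809\right) \left(-16\right) = - \frac{310815}{176} - \left(-809\right) \left(-16\right) = - \frac{310815}{176} - 12944 = - \frac{2588959}{176}$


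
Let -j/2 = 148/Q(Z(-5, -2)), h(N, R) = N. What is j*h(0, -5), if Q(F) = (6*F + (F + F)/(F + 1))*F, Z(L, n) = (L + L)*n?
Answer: 0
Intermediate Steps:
Z(L, n) = 2*L*n (Z(L, n) = (2*L)*n = 2*L*n)
Q(F) = F*(6*F + 2*F/(1 + F)) (Q(F) = (6*F + (2*F)/(1 + F))*F = (6*F + 2*F/(1 + F))*F = F*(6*F + 2*F/(1 + F)))
j = -777/6400 (j = -296/((2*(-5)*(-2))²*(8 + 6*(2*(-5)*(-2)))/(1 + 2*(-5)*(-2))) = -296/(20²*(8 + 6*20)/(1 + 20)) = -296/(400*(8 + 120)/21) = -296/(400*(1/21)*128) = -296/51200/21 = -296*21/51200 = -2*777/12800 = -777/6400 ≈ -0.12141)
j*h(0, -5) = -777/6400*0 = 0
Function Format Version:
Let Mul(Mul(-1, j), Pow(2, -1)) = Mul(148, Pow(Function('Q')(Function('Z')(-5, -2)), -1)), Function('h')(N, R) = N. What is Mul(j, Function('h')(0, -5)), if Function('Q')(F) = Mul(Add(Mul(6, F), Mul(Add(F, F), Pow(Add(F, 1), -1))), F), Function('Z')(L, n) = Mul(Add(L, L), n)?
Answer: 0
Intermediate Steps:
Function('Z')(L, n) = Mul(2, L, n) (Function('Z')(L, n) = Mul(Mul(2, L), n) = Mul(2, L, n))
Function('Q')(F) = Mul(F, Add(Mul(6, F), Mul(2, F, Pow(Add(1, F), -1)))) (Function('Q')(F) = Mul(Add(Mul(6, F), Mul(Mul(2, F), Pow(Add(1, F), -1))), F) = Mul(Add(Mul(6, F), Mul(2, F, Pow(Add(1, F), -1))), F) = Mul(F, Add(Mul(6, F), Mul(2, F, Pow(Add(1, F), -1)))))
j = Rational(-777, 6400) (j = Mul(-2, Mul(148, Pow(Mul(Pow(Mul(2, -5, -2), 2), Pow(Add(1, Mul(2, -5, -2)), -1), Add(8, Mul(6, Mul(2, -5, -2)))), -1))) = Mul(-2, Mul(148, Pow(Mul(Pow(20, 2), Pow(Add(1, 20), -1), Add(8, Mul(6, 20))), -1))) = Mul(-2, Mul(148, Pow(Mul(400, Pow(21, -1), Add(8, 120)), -1))) = Mul(-2, Mul(148, Pow(Mul(400, Rational(1, 21), 128), -1))) = Mul(-2, Mul(148, Pow(Rational(51200, 21), -1))) = Mul(-2, Mul(148, Rational(21, 51200))) = Mul(-2, Rational(777, 12800)) = Rational(-777, 6400) ≈ -0.12141)
Mul(j, Function('h')(0, -5)) = Mul(Rational(-777, 6400), 0) = 0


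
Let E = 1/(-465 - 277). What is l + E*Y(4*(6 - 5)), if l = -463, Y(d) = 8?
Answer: -171777/371 ≈ -463.01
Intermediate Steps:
E = -1/742 (E = 1/(-742) = -1/742 ≈ -0.0013477)
l + E*Y(4*(6 - 5)) = -463 - 1/742*8 = -463 - 4/371 = -171777/371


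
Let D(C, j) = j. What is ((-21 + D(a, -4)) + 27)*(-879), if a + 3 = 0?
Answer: -1758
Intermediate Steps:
a = -3 (a = -3 + 0 = -3)
((-21 + D(a, -4)) + 27)*(-879) = ((-21 - 4) + 27)*(-879) = (-25 + 27)*(-879) = 2*(-879) = -1758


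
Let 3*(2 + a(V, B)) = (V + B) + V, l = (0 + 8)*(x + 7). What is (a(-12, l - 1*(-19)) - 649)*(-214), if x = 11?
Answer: 388196/3 ≈ 1.2940e+5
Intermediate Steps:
l = 144 (l = (0 + 8)*(11 + 7) = 8*18 = 144)
a(V, B) = -2 + B/3 + 2*V/3 (a(V, B) = -2 + ((V + B) + V)/3 = -2 + ((B + V) + V)/3 = -2 + (B + 2*V)/3 = -2 + (B/3 + 2*V/3) = -2 + B/3 + 2*V/3)
(a(-12, l - 1*(-19)) - 649)*(-214) = ((-2 + (144 - 1*(-19))/3 + (⅔)*(-12)) - 649)*(-214) = ((-2 + (144 + 19)/3 - 8) - 649)*(-214) = ((-2 + (⅓)*163 - 8) - 649)*(-214) = ((-2 + 163/3 - 8) - 649)*(-214) = (133/3 - 649)*(-214) = -1814/3*(-214) = 388196/3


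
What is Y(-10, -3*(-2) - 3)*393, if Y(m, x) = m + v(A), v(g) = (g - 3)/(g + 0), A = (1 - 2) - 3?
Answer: -12969/4 ≈ -3242.3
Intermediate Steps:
A = -4 (A = -1 - 3 = -4)
v(g) = (-3 + g)/g
Y(m, x) = 7/4 + m (Y(m, x) = m + (-3 - 4)/(-4) = m - ¼*(-7) = m + 7/4 = 7/4 + m)
Y(-10, -3*(-2) - 3)*393 = (7/4 - 10)*393 = -33/4*393 = -12969/4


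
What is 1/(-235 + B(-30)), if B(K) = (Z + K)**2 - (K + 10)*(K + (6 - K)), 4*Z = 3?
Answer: 16/11849 ≈ 0.0013503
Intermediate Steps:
Z = 3/4 (Z = (1/4)*3 = 3/4 ≈ 0.75000)
B(K) = -60 + (3/4 + K)**2 - 6*K (B(K) = (3/4 + K)**2 - (K + 10)*(K + (6 - K)) = (3/4 + K)**2 - (10 + K)*6 = (3/4 + K)**2 - (60 + 6*K) = (3/4 + K)**2 + (-60 - 6*K) = -60 + (3/4 + K)**2 - 6*K)
1/(-235 + B(-30)) = 1/(-235 + (-951/16 + (-30)**2 - 9/2*(-30))) = 1/(-235 + (-951/16 + 900 + 135)) = 1/(-235 + 15609/16) = 1/(11849/16) = 16/11849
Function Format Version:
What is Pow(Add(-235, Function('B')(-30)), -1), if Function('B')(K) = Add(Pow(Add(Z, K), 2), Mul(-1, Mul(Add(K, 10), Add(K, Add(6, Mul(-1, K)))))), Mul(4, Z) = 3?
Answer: Rational(16, 11849) ≈ 0.0013503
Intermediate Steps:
Z = Rational(3, 4) (Z = Mul(Rational(1, 4), 3) = Rational(3, 4) ≈ 0.75000)
Function('B')(K) = Add(-60, Pow(Add(Rational(3, 4), K), 2), Mul(-6, K)) (Function('B')(K) = Add(Pow(Add(Rational(3, 4), K), 2), Mul(-1, Mul(Add(K, 10), Add(K, Add(6, Mul(-1, K)))))) = Add(Pow(Add(Rational(3, 4), K), 2), Mul(-1, Mul(Add(10, K), 6))) = Add(Pow(Add(Rational(3, 4), K), 2), Mul(-1, Add(60, Mul(6, K)))) = Add(Pow(Add(Rational(3, 4), K), 2), Add(-60, Mul(-6, K))) = Add(-60, Pow(Add(Rational(3, 4), K), 2), Mul(-6, K)))
Pow(Add(-235, Function('B')(-30)), -1) = Pow(Add(-235, Add(Rational(-951, 16), Pow(-30, 2), Mul(Rational(-9, 2), -30))), -1) = Pow(Add(-235, Add(Rational(-951, 16), 900, 135)), -1) = Pow(Add(-235, Rational(15609, 16)), -1) = Pow(Rational(11849, 16), -1) = Rational(16, 11849)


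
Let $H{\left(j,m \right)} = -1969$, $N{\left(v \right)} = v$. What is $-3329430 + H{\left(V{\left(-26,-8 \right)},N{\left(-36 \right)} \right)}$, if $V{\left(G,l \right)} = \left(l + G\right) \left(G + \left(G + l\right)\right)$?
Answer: $-3331399$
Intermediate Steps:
$V{\left(G,l \right)} = \left(G + l\right) \left(l + 2 G\right)$
$-3329430 + H{\left(V{\left(-26,-8 \right)},N{\left(-36 \right)} \right)} = -3329430 - 1969 = -3331399$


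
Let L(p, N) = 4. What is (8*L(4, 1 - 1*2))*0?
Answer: 0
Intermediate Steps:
(8*L(4, 1 - 1*2))*0 = (8*4)*0 = 32*0 = 0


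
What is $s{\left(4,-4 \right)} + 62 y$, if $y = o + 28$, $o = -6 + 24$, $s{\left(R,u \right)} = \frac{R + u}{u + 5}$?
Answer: $2852$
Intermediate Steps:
$s{\left(R,u \right)} = \frac{R + u}{5 + u}$
$o = 18$
$y = 46$ ($y = 18 + 28 = 46$)
$s{\left(4,-4 \right)} + 62 y = \frac{4 - 4}{5 - 4} + 62 \cdot 46 = 1^{-1} \cdot 0 + 2852 = 1 \cdot 0 + 2852 = 0 + 2852 = 2852$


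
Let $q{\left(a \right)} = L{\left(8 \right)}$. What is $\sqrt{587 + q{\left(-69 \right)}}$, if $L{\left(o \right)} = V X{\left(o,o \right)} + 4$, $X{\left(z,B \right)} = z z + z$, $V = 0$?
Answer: $\sqrt{591} \approx 24.31$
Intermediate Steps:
$X{\left(z,B \right)} = z + z^{2}$ ($X{\left(z,B \right)} = z^{2} + z = z + z^{2}$)
$L{\left(o \right)} = 4$ ($L{\left(o \right)} = 0 o \left(1 + o\right) + 4 = 0 + 4 = 4$)
$q{\left(a \right)} = 4$
$\sqrt{587 + q{\left(-69 \right)}} = \sqrt{587 + 4} = \sqrt{591}$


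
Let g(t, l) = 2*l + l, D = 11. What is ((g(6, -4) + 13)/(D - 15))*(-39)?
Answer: 39/4 ≈ 9.7500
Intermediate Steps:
g(t, l) = 3*l
((g(6, -4) + 13)/(D - 15))*(-39) = ((3*(-4) + 13)/(11 - 15))*(-39) = ((-12 + 13)/(-4))*(-39) = (1*(-¼))*(-39) = -¼*(-39) = 39/4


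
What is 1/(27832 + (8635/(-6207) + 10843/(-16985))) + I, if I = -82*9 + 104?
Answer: -1860155603989081/2933999541664 ≈ -634.00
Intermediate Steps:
I = -634 (I = -738 + 104 = -634)
1/(27832 + (8635/(-6207) + 10843/(-16985))) + I = 1/(27832 + (8635/(-6207) + 10843/(-16985))) - 634 = 1/(27832 + (8635*(-1/6207) + 10843*(-1/16985))) - 634 = 1/(27832 + (-8635/6207 - 10843/16985)) - 634 = 1/(27832 - 213967976/105425895) - 634 = 1/(2933999541664/105425895) - 634 = 105425895/2933999541664 - 634 = -1860155603989081/2933999541664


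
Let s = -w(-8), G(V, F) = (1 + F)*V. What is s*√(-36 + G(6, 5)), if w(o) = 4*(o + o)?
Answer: 0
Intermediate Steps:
G(V, F) = V*(1 + F)
w(o) = 8*o (w(o) = 4*(2*o) = 8*o)
s = 64 (s = -8*(-8) = -1*(-64) = 64)
s*√(-36 + G(6, 5)) = 64*√(-36 + 6*(1 + 5)) = 64*√(-36 + 6*6) = 64*√(-36 + 36) = 64*√0 = 64*0 = 0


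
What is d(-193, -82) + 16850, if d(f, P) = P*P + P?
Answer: 23492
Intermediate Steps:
d(f, P) = P + P**2 (d(f, P) = P**2 + P = P + P**2)
d(-193, -82) + 16850 = -82*(1 - 82) + 16850 = -82*(-81) + 16850 = 6642 + 16850 = 23492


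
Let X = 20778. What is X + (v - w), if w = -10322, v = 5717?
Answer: 36817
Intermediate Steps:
X + (v - w) = 20778 + (5717 - 1*(-10322)) = 20778 + (5717 + 10322) = 20778 + 16039 = 36817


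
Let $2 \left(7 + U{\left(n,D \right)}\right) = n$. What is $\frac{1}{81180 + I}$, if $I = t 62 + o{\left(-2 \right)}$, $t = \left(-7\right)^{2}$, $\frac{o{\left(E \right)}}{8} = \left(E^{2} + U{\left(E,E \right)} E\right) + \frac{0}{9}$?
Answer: $\frac{1}{84378} \approx 1.1851 \cdot 10^{-5}$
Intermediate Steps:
$U{\left(n,D \right)} = -7 + \frac{n}{2}$
$o{\left(E \right)} = 8 E^{2} + 8 E \left(-7 + \frac{E}{2}\right)$ ($o{\left(E \right)} = 8 \left(\left(E^{2} + \left(-7 + \frac{E}{2}\right) E\right) + \frac{0}{9}\right) = 8 \left(\left(E^{2} + E \left(-7 + \frac{E}{2}\right)\right) + 0 \cdot \frac{1}{9}\right) = 8 \left(\left(E^{2} + E \left(-7 + \frac{E}{2}\right)\right) + 0\right) = 8 \left(E^{2} + E \left(-7 + \frac{E}{2}\right)\right) = 8 E^{2} + 8 E \left(-7 + \frac{E}{2}\right)$)
$t = 49$
$I = 3198$ ($I = 49 \cdot 62 + 4 \left(-2\right) \left(-14 + 3 \left(-2\right)\right) = 3038 + 4 \left(-2\right) \left(-14 - 6\right) = 3038 + 4 \left(-2\right) \left(-20\right) = 3038 + 160 = 3198$)
$\frac{1}{81180 + I} = \frac{1}{81180 + 3198} = \frac{1}{84378}$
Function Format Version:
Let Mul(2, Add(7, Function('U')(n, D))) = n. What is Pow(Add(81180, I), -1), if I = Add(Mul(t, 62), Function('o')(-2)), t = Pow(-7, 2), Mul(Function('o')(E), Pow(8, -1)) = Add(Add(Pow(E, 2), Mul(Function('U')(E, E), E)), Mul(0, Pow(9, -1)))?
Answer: Rational(1, 84378) ≈ 1.1851e-5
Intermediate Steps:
Function('U')(n, D) = Add(-7, Mul(Rational(1, 2), n))
Function('o')(E) = Add(Mul(8, Pow(E, 2)), Mul(8, E, Add(-7, Mul(Rational(1, 2), E)))) (Function('o')(E) = Mul(8, Add(Add(Pow(E, 2), Mul(Add(-7, Mul(Rational(1, 2), E)), E)), Mul(0, Pow(9, -1)))) = Mul(8, Add(Add(Pow(E, 2), Mul(E, Add(-7, Mul(Rational(1, 2), E)))), Mul(0, Rational(1, 9)))) = Mul(8, Add(Add(Pow(E, 2), Mul(E, Add(-7, Mul(Rational(1, 2), E)))), 0)) = Mul(8, Add(Pow(E, 2), Mul(E, Add(-7, Mul(Rational(1, 2), E))))) = Add(Mul(8, Pow(E, 2)), Mul(8, E, Add(-7, Mul(Rational(1, 2), E)))))
t = 49
I = 3198 (I = Add(Mul(49, 62), Mul(4, -2, Add(-14, Mul(3, -2)))) = Add(3038, Mul(4, -2, Add(-14, -6))) = Add(3038, Mul(4, -2, -20)) = Add(3038, 160) = 3198)
Pow(Add(81180, I), -1) = Pow(Add(81180, 3198), -1) = Pow(84378, -1) = Rational(1, 84378)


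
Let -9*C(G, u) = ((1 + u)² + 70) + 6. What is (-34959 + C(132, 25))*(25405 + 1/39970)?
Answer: -320251835761933/359730 ≈ -8.9026e+8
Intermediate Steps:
C(G, u) = -76/9 - (1 + u)²/9 (C(G, u) = -(((1 + u)² + 70) + 6)/9 = -((70 + (1 + u)²) + 6)/9 = -(76 + (1 + u)²)/9 = -76/9 - (1 + u)²/9)
(-34959 + C(132, 25))*(25405 + 1/39970) = (-34959 + (-76/9 - (1 + 25)²/9))*(25405 + 1/39970) = (-34959 + (-76/9 - ⅑*26²))*(25405 + 1/39970) = (-34959 + (-76/9 - ⅑*676))*(1015437851/39970) = (-34959 + (-76/9 - 676/9))*(1015437851/39970) = (-34959 - 752/9)*(1015437851/39970) = -315383/9*1015437851/39970 = -320251835761933/359730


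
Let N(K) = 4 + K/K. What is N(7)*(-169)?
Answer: -845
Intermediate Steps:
N(K) = 5 (N(K) = 4 + 1 = 5)
N(7)*(-169) = 5*(-169) = -845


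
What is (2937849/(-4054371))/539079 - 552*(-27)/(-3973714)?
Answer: -5431041335827087/1447508947542062271 ≈ -0.0037520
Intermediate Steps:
(2937849/(-4054371))/539079 - 552*(-27)/(-3973714) = (2937849*(-1/4054371))*(1/539079) + 14904*(-1/3973714) = -979283/1351457*1/539079 - 7452/1986857 = -979283/728542088103 - 7452/1986857 = -5431041335827087/1447508947542062271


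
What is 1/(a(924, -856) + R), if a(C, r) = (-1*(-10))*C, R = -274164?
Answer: -1/264924 ≈ -3.7747e-6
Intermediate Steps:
a(C, r) = 10*C
1/(a(924, -856) + R) = 1/(10*924 - 274164) = 1/(9240 - 274164) = 1/(-264924) = -1/264924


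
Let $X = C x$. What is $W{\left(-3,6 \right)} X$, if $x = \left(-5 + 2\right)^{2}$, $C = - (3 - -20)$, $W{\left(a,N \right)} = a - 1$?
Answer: $828$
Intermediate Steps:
$W{\left(a,N \right)} = -1 + a$
$C = -23$ ($C = - (3 + 20) = \left(-1\right) 23 = -23$)
$x = 9$ ($x = \left(-3\right)^{2} = 9$)
$X = -207$ ($X = \left(-23\right) 9 = -207$)
$W{\left(-3,6 \right)} X = \left(-1 - 3\right) \left(-207\right) = \left(-4\right) \left(-207\right) = 828$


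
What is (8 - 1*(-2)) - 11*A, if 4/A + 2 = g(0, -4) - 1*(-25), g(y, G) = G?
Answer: 146/19 ≈ 7.6842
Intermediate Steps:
A = 4/19 (A = 4/(-2 + (-4 - 1*(-25))) = 4/(-2 + (-4 + 25)) = 4/(-2 + 21) = 4/19 ≈ 0.21053)
(8 - 1*(-2)) - 11*A = (8 - 1*(-2)) - 11*4/19 = (8 + 2) - 44/19 = 10 - 44/19 = 146/19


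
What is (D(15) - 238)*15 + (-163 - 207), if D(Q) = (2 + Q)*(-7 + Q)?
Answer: -1900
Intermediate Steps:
D(Q) = (-7 + Q)*(2 + Q)
(D(15) - 238)*15 + (-163 - 207) = ((-14 + 15**2 - 5*15) - 238)*15 + (-163 - 207) = ((-14 + 225 - 75) - 238)*15 - 370 = (136 - 238)*15 - 370 = -102*15 - 370 = -1530 - 370 = -1900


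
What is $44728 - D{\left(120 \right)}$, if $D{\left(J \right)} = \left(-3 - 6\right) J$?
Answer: $45808$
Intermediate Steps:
$D{\left(J \right)} = - 9 J$
$44728 - D{\left(120 \right)} = 44728 - \left(-9\right) 120 = 44728 - -1080 = 44728 + 1080 = 45808$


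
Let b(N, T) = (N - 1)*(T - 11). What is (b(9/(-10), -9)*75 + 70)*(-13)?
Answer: -37960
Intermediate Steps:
b(N, T) = (-1 + N)*(-11 + T)
(b(9/(-10), -9)*75 + 70)*(-13) = ((11 - 1*(-9) - 99/(-10) + (9/(-10))*(-9))*75 + 70)*(-13) = ((11 + 9 - 99*(-1)/10 + (9*(-1/10))*(-9))*75 + 70)*(-13) = ((11 + 9 - 11*(-9/10) - 9/10*(-9))*75 + 70)*(-13) = ((11 + 9 + 99/10 + 81/10)*75 + 70)*(-13) = (38*75 + 70)*(-13) = (2850 + 70)*(-13) = 2920*(-13) = -37960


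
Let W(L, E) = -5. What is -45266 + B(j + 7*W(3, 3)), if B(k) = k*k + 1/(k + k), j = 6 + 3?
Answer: -2318681/52 ≈ -44590.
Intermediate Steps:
j = 9
B(k) = k² + 1/(2*k)
-45266 + B(j + 7*W(3, 3)) = -45266 + (½ + (9 + 7*(-5))³)/(9 + 7*(-5)) = -45266 + (½ + (9 - 35)³)/(9 - 35) = -45266 + (½ + (-26)³)/(-26) = -45266 - (½ - 17576)/26 = -45266 - 1/26*(-35151/2) = -45266 + 35151/52 = -2318681/52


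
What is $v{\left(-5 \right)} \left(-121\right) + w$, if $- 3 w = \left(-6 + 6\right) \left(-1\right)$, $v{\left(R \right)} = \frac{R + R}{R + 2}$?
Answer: $- \frac{1210}{3} \approx -403.33$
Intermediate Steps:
$v{\left(R \right)} = \frac{2 R}{2 + R}$
$w = 0$ ($w = - \frac{\left(-6 + 6\right) \left(-1\right)}{3} = - \frac{0 \left(-1\right)}{3} = \left(- \frac{1}{3}\right) 0 = 0$)
$v{\left(-5 \right)} \left(-121\right) + w = 2 \left(-5\right) \frac{1}{2 - 5} \left(-121\right) + 0 = 2 \left(-5\right) \frac{1}{-3} \left(-121\right) + 0 = 2 \left(-5\right) \left(- \frac{1}{3}\right) \left(-121\right) + 0 = \frac{10}{3} \left(-121\right) + 0 = - \frac{1210}{3} + 0 = - \frac{1210}{3}$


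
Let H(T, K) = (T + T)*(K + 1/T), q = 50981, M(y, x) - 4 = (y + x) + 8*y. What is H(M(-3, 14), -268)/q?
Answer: 4826/50981 ≈ 0.094663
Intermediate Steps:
M(y, x) = 4 + x + 9*y (M(y, x) = 4 + ((y + x) + 8*y) = 4 + ((x + y) + 8*y) = 4 + (x + 9*y) = 4 + x + 9*y)
H(T, K) = 2*T*(K + 1/T) (H(T, K) = (2*T)*(K + 1/T) = 2*T*(K + 1/T))
H(M(-3, 14), -268)/q = (2 + 2*(-268)*(4 + 14 + 9*(-3)))/50981 = (2 + 2*(-268)*(4 + 14 - 27))*(1/50981) = (2 + 2*(-268)*(-9))*(1/50981) = (2 + 4824)*(1/50981) = 4826*(1/50981) = 4826/50981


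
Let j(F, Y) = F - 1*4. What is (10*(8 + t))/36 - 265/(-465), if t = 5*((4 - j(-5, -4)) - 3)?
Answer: 4654/279 ≈ 16.681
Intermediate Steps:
j(F, Y) = -4 + F (j(F, Y) = F - 4 = -4 + F)
t = 50 (t = 5*((4 - (-4 - 5)) - 3) = 5*((4 - 1*(-9)) - 3) = 5*((4 + 9) - 3) = 5*(13 - 3) = 5*10 = 50)
(10*(8 + t))/36 - 265/(-465) = (10*(8 + 50))/36 - 265/(-465) = (10*58)*(1/36) - 265*(-1/465) = 580*(1/36) + 53/93 = 145/9 + 53/93 = 4654/279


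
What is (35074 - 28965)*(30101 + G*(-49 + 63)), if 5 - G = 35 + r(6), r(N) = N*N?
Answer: 178242293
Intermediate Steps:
r(N) = N**2
G = -66 (G = 5 - (35 + 6**2) = 5 - (35 + 36) = 5 - 1*71 = 5 - 71 = -66)
(35074 - 28965)*(30101 + G*(-49 + 63)) = (35074 - 28965)*(30101 - 66*(-49 + 63)) = 6109*(30101 - 66*14) = 6109*(30101 - 924) = 6109*29177 = 178242293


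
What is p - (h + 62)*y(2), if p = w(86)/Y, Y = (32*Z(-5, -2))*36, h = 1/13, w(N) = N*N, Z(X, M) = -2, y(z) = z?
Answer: -953701/7488 ≈ -127.36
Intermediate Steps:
w(N) = N²
h = 1/13 ≈ 0.076923
Y = -2304 (Y = (32*(-2))*36 = -64*36 = -2304)
p = -1849/576 (p = 86²/(-2304) = 7396*(-1/2304) = -1849/576 ≈ -3.2101)
p - (h + 62)*y(2) = -1849/576 - (1/13 + 62)*2 = -1849/576 - 807*2/13 = -1849/576 - 1*1614/13 = -1849/576 - 1614/13 = -953701/7488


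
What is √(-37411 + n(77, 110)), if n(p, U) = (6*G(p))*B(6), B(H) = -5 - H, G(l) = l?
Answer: I*√42493 ≈ 206.14*I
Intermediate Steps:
n(p, U) = -66*p (n(p, U) = (6*p)*(-5 - 1*6) = (6*p)*(-5 - 6) = (6*p)*(-11) = -66*p)
√(-37411 + n(77, 110)) = √(-37411 - 66*77) = √(-37411 - 5082) = √(-42493) = I*√42493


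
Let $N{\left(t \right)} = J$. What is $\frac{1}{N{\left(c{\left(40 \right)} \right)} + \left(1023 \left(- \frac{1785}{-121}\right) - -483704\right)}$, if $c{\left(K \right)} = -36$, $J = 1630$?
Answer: $\frac{11}{5504679} \approx 1.9983 \cdot 10^{-6}$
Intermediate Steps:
$N{\left(t \right)} = 1630$
$\frac{1}{N{\left(c{\left(40 \right)} \right)} + \left(1023 \left(- \frac{1785}{-121}\right) - -483704\right)} = \frac{1}{1630 + \left(1023 \left(- \frac{1785}{-121}\right) - -483704\right)} = \frac{1}{1630 + \left(1023 \left(\left(-1785\right) \left(- \frac{1}{121}\right)\right) + 483704\right)} = \frac{1}{1630 + \left(1023 \cdot \frac{1785}{121} + 483704\right)} = \frac{1}{1630 + \left(\frac{166005}{11} + 483704\right)} = \frac{1}{1630 + \frac{5486749}{11}} = \frac{1}{\frac{5504679}{11}} = \frac{11}{5504679}$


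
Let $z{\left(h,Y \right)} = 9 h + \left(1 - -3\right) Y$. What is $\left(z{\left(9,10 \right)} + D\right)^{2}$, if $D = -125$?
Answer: $16$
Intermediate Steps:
$z{\left(h,Y \right)} = 4 Y + 9 h$ ($z{\left(h,Y \right)} = 9 h + \left(1 + 3\right) Y = 9 h + 4 Y = 4 Y + 9 h$)
$\left(z{\left(9,10 \right)} + D\right)^{2} = \left(\left(4 \cdot 10 + 9 \cdot 9\right) - 125\right)^{2} = \left(\left(40 + 81\right) - 125\right)^{2} = \left(121 - 125\right)^{2} = \left(-4\right)^{2} = 16$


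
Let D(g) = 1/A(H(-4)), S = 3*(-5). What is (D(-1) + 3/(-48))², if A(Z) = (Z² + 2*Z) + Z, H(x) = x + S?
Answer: 81/23104 ≈ 0.0035059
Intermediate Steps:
S = -15
H(x) = -15 + x (H(x) = x - 15 = -15 + x)
A(Z) = Z² + 3*Z
D(g) = 1/304 (D(g) = 1/((-15 - 4)*(3 + (-15 - 4))) = 1/(-19*(3 - 19)) = 1/(-19*(-16)) = 1/304)
(D(-1) + 3/(-48))² = (1/304 + 3/(-48))² = (1/304 + 3*(-1/48))² = (1/304 - 1/16)² = (-9/152)² = 81/23104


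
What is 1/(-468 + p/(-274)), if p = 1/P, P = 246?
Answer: -67404/31545073 ≈ -0.0021368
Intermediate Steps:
p = 1/246 ≈ 0.0040650
1/(-468 + p/(-274)) = 1/(-468 + (1/246)/(-274)) = 1/(-468 + (1/246)*(-1/274)) = 1/(-468 - 1/67404) = 1/(-31545073/67404) = -67404/31545073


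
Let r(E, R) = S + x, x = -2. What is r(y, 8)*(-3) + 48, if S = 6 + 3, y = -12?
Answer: 27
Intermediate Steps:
S = 9
r(E, R) = 7 (r(E, R) = 9 - 2 = 7)
r(y, 8)*(-3) + 48 = 7*(-3) + 48 = -21 + 48 = 27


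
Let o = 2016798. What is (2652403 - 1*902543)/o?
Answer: 124990/144057 ≈ 0.86764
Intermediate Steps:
(2652403 - 1*902543)/o = (2652403 - 1*902543)/2016798 = (2652403 - 902543)*(1/2016798) = 1749860*(1/2016798) = 124990/144057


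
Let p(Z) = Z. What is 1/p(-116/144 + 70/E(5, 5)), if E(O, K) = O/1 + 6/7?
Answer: 1476/16451 ≈ 0.089721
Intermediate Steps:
E(O, K) = 6/7 + O (E(O, K) = O*1 + 6*(⅐) = O + 6/7 = 6/7 + O)
1/p(-116/144 + 70/E(5, 5)) = 1/(-116/144 + 70/(6/7 + 5)) = 1/(-116*1/144 + 70/(41/7)) = 1/(-29/36 + 70*(7/41)) = 1/(-29/36 + 490/41) = 1/(16451/1476) = 1476/16451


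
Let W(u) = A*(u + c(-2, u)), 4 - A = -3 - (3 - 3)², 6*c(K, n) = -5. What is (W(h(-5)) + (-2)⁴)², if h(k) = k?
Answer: 22201/36 ≈ 616.69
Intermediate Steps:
c(K, n) = -⅚ (c(K, n) = (⅙)*(-5) = -⅚)
A = 7 (A = 4 - (-3 - (3 - 3)²) = 4 - (-3 - 1*0²) = 4 - (-3 - 1*0) = 4 - (-3 + 0) = 4 - 1*(-3) = 4 + 3 = 7)
W(u) = -35/6 + 7*u (W(u) = 7*(u - ⅚) = 7*(-⅚ + u) = -35/6 + 7*u)
(W(h(-5)) + (-2)⁴)² = ((-35/6 + 7*(-5)) + (-2)⁴)² = ((-35/6 - 35) + 16)² = (-245/6 + 16)² = (-149/6)² = 22201/36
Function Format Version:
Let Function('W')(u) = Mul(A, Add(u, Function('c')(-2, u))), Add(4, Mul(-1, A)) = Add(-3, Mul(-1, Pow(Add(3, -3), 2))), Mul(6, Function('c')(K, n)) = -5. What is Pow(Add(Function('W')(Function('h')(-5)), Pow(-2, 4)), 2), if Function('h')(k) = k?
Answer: Rational(22201, 36) ≈ 616.69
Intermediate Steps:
Function('c')(K, n) = Rational(-5, 6) (Function('c')(K, n) = Mul(Rational(1, 6), -5) = Rational(-5, 6))
A = 7 (A = Add(4, Mul(-1, Add(-3, Mul(-1, Pow(Add(3, -3), 2))))) = Add(4, Mul(-1, Add(-3, Mul(-1, Pow(0, 2))))) = Add(4, Mul(-1, Add(-3, Mul(-1, 0)))) = Add(4, Mul(-1, Add(-3, 0))) = Add(4, Mul(-1, -3)) = Add(4, 3) = 7)
Function('W')(u) = Add(Rational(-35, 6), Mul(7, u)) (Function('W')(u) = Mul(7, Add(u, Rational(-5, 6))) = Mul(7, Add(Rational(-5, 6), u)) = Add(Rational(-35, 6), Mul(7, u)))
Pow(Add(Function('W')(Function('h')(-5)), Pow(-2, 4)), 2) = Pow(Add(Add(Rational(-35, 6), Mul(7, -5)), Pow(-2, 4)), 2) = Pow(Add(Add(Rational(-35, 6), -35), 16), 2) = Pow(Add(Rational(-245, 6), 16), 2) = Pow(Rational(-149, 6), 2) = Rational(22201, 36)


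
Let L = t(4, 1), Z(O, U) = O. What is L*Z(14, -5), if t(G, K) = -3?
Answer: -42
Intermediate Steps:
L = -3
L*Z(14, -5) = -3*14 = -42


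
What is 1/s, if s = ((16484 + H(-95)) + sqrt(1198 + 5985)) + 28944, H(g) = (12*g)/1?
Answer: 44288/1961419761 - sqrt(7183)/1961419761 ≈ 2.2536e-5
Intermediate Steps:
H(g) = 12*g (H(g) = (12*g)*1 = 12*g)
s = 44288 + sqrt(7183) (s = ((16484 + 12*(-95)) + sqrt(1198 + 5985)) + 28944 = ((16484 - 1140) + sqrt(7183)) + 28944 = (15344 + sqrt(7183)) + 28944 = 44288 + sqrt(7183) ≈ 44373.)
1/s = 1/(44288 + sqrt(7183))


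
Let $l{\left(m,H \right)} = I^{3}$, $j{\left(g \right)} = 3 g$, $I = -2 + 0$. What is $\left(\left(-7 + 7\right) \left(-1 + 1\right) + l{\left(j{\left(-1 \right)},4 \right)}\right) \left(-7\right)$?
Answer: $56$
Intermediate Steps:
$I = -2$
$l{\left(m,H \right)} = -8$ ($l{\left(m,H \right)} = \left(-2\right)^{3} = -8$)
$\left(\left(-7 + 7\right) \left(-1 + 1\right) + l{\left(j{\left(-1 \right)},4 \right)}\right) \left(-7\right) = \left(\left(-7 + 7\right) \left(-1 + 1\right) - 8\right) \left(-7\right) = \left(0 \cdot 0 - 8\right) \left(-7\right) = \left(0 - 8\right) \left(-7\right) = \left(-8\right) \left(-7\right) = 56$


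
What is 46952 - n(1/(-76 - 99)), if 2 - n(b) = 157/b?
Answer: 19475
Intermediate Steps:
n(b) = 2 - 157/b
46952 - n(1/(-76 - 99)) = 46952 - (2 - 157/(1/(-76 - 99))) = 46952 - (2 - 157/(1/(-175))) = 46952 - (2 - 157/(-1/175)) = 46952 - (2 - 157*(-175)) = 46952 - (2 + 27475) = 46952 - 1*27477 = 46952 - 27477 = 19475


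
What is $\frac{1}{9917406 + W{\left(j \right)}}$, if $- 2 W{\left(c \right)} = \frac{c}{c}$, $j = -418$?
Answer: $\frac{2}{19834811} \approx 1.0083 \cdot 10^{-7}$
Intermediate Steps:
$W{\left(c \right)} = - \frac{1}{2}$ ($W{\left(c \right)} = - \frac{c \frac{1}{c}}{2} = \left(- \frac{1}{2}\right) 1 = - \frac{1}{2}$)
$\frac{1}{9917406 + W{\left(j \right)}} = \frac{1}{9917406 - \frac{1}{2}} = \frac{1}{\frac{19834811}{2}} = \frac{2}{19834811}$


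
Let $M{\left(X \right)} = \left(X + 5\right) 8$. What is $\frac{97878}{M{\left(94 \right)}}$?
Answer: $\frac{1483}{12} \approx 123.58$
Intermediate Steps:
$M{\left(X \right)} = 40 + 8 X$ ($M{\left(X \right)} = \left(5 + X\right) 8 = 40 + 8 X$)
$\frac{97878}{M{\left(94 \right)}} = \frac{97878}{40 + 8 \cdot 94} = \frac{97878}{40 + 752} = \frac{97878}{792} = 97878 \cdot \frac{1}{792} = \frac{1483}{12}$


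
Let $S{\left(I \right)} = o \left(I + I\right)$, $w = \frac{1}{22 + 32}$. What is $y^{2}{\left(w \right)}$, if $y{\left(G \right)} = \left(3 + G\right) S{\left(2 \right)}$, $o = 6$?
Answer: $\frac{425104}{81} \approx 5248.2$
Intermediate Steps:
$w = \frac{1}{54} \approx 0.018519$
$S{\left(I \right)} = 12 I$ ($S{\left(I \right)} = 6 \left(I + I\right) = 6 \cdot 2 I = 12 I$)
$y{\left(G \right)} = 72 + 24 G$ ($y{\left(G \right)} = \left(3 + G\right) 12 \cdot 2 = \left(3 + G\right) 24 = 72 + 24 G$)
$y^{2}{\left(w \right)} = \left(72 + 24 \cdot \frac{1}{54}\right)^{2} = \left(72 + \frac{4}{9}\right)^{2} = \left(\frac{652}{9}\right)^{2} = \frac{425104}{81}$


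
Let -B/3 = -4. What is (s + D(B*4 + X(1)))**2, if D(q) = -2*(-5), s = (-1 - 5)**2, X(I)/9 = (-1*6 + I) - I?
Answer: 2116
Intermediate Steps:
B = 12 (B = -3*(-4) = 12)
X(I) = -54 (X(I) = 9*((-1*6 + I) - I) = 9*((-6 + I) - I) = 9*(-6) = -54)
s = 36 (s = (-6)**2 = 36)
D(q) = 10
(s + D(B*4 + X(1)))**2 = (36 + 10)**2 = 46**2 = 2116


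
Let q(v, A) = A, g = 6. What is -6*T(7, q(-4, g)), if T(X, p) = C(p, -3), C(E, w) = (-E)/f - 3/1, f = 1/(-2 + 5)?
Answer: 126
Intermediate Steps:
f = ⅓ (f = 1/3 = ⅓ ≈ 0.33333)
C(E, w) = -3 - 3*E (C(E, w) = (-E)/(⅓) - 3/1 = -E*3 - 3*1 = -3*E - 3 = -3 - 3*E)
T(X, p) = -3 - 3*p
-6*T(7, q(-4, g)) = -6*(-3 - 3*6) = -6*(-3 - 18) = -6*(-21) = 126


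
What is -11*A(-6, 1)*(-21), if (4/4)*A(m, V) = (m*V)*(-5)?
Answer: 6930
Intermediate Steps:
A(m, V) = -5*V*m (A(m, V) = (m*V)*(-5) = (V*m)*(-5) = -5*V*m)
-11*A(-6, 1)*(-21) = -(-55)*(-6)*(-21) = -11*30*(-21) = -330*(-21) = 6930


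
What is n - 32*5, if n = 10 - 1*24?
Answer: -174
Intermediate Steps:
n = -14 (n = 10 - 24 = -14)
n - 32*5 = -14 - 32*5 = -14 - 160 = -174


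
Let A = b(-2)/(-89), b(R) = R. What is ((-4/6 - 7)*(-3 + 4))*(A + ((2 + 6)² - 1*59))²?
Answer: -1531869/7921 ≈ -193.39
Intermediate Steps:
A = 2/89 (A = -2/(-89) = -2*(-1/89) = 2/89 ≈ 0.022472)
((-4/6 - 7)*(-3 + 4))*(A + ((2 + 6)² - 1*59))² = ((-4/6 - 7)*(-3 + 4))*(2/89 + ((2 + 6)² - 1*59))² = ((-4*⅙ - 7)*1)*(2/89 + (8² - 59))² = ((-⅔ - 7)*1)*(2/89 + (64 - 59))² = (-23/3*1)*(2/89 + 5)² = -23*(447/89)²/3 = -23/3*199809/7921 = -1531869/7921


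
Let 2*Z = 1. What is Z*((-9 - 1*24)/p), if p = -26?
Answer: 33/52 ≈ 0.63461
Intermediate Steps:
Z = 1/2 (Z = (1/2)*1 = 1/2 ≈ 0.50000)
Z*((-9 - 1*24)/p) = ((-9 - 1*24)/(-26))/2 = ((-9 - 24)*(-1/26))/2 = (-33*(-1/26))/2 = (1/2)*(33/26) = 33/52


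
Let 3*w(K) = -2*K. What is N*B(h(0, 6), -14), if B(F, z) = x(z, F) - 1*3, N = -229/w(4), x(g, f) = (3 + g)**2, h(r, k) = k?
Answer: 40533/4 ≈ 10133.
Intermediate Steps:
w(K) = -2*K/3 (w(K) = (-2*K)/3 = -2*K/3)
N = 687/8 (N = -229/((-2/3*4)) = -229/(-8/3) = -229*(-3/8) = 687/8 ≈ 85.875)
B(F, z) = -3 + (3 + z)**2 (B(F, z) = (3 + z)**2 - 1*3 = (3 + z)**2 - 3 = -3 + (3 + z)**2)
N*B(h(0, 6), -14) = 687*(-3 + (3 - 14)**2)/8 = 687*(-3 + (-11)**2)/8 = 687*(-3 + 121)/8 = (687/8)*118 = 40533/4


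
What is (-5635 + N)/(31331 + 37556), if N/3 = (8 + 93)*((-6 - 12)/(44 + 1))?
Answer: -28781/344435 ≈ -0.083560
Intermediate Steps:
N = -606/5 (N = 3*((8 + 93)*((-6 - 12)/(44 + 1))) = 3*(101*(-18/45)) = 3*(101*(-18*1/45)) = 3*(101*(-⅖)) = 3*(-202/5) = -606/5 ≈ -121.20)
(-5635 + N)/(31331 + 37556) = (-5635 - 606/5)/(31331 + 37556) = -28781/5/68887 = -28781/5*1/68887 = -28781/344435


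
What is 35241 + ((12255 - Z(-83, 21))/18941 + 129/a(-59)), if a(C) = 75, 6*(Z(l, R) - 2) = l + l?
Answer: 3851219078/109275 ≈ 35243.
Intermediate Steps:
Z(l, R) = 2 + l/3 (Z(l, R) = 2 + (l + l)/6 = 2 + (2*l)/6 = 2 + l/3)
35241 + ((12255 - Z(-83, 21))/18941 + 129/a(-59)) = 35241 + ((12255 - (2 + (⅓)*(-83)))/18941 + 129/75) = 35241 + ((12255 - (2 - 83/3))*(1/18941) + 129*(1/75)) = 35241 + ((12255 - 1*(-77/3))*(1/18941) + 43/25) = 35241 + ((12255 + 77/3)*(1/18941) + 43/25) = 35241 + ((36842/3)*(1/18941) + 43/25) = 35241 + (2834/4371 + 43/25) = 35241 + 258803/109275 = 3851219078/109275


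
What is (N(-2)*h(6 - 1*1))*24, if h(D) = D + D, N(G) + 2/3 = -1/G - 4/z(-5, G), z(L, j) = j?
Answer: 440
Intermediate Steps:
N(G) = -⅔ - 5/G (N(G) = -⅔ + (-1/G - 4/G) = -⅔ - 5/G)
h(D) = 2*D
(N(-2)*h(6 - 1*1))*24 = ((-⅔ - 5/(-2))*(2*(6 - 1*1)))*24 = ((-⅔ - 5*(-½))*(2*(6 - 1)))*24 = ((-⅔ + 5/2)*(2*5))*24 = ((11/6)*10)*24 = (55/3)*24 = 440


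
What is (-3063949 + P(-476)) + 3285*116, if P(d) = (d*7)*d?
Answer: -1096857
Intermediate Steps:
P(d) = 7*d² (P(d) = (7*d)*d = 7*d²)
(-3063949 + P(-476)) + 3285*116 = (-3063949 + 7*(-476)²) + 3285*116 = (-3063949 + 7*226576) + 381060 = (-3063949 + 1586032) + 381060 = -1477917 + 381060 = -1096857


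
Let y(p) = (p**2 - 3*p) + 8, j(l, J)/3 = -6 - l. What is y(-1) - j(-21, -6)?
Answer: -33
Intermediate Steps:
j(l, J) = -18 - 3*l (j(l, J) = 3*(-6 - l) = -18 - 3*l)
y(p) = 8 + p**2 - 3*p
y(-1) - j(-21, -6) = (8 + (-1)**2 - 3*(-1)) - (-18 - 3*(-21)) = (8 + 1 + 3) - (-18 + 63) = 12 - 1*45 = 12 - 45 = -33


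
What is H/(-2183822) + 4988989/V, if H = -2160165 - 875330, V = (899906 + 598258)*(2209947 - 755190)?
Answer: 3307882344141679609/2379781333887228828 ≈ 1.3900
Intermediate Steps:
V = 2179464566148 (V = 1498164*1454757 = 2179464566148)
H = -3035495
H/(-2183822) + 4988989/V = -3035495/(-2183822) + 4988989/2179464566148 = -3035495*(-1/2183822) + 4988989*(1/2179464566148) = 3035495/2183822 + 4988989/2179464566148 = 3307882344141679609/2379781333887228828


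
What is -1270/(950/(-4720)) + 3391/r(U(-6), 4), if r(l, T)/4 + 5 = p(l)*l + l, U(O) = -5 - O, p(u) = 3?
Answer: 415123/76 ≈ 5462.1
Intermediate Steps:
r(l, T) = -20 + 16*l (r(l, T) = -20 + 4*(3*l + l) = -20 + 4*(4*l) = -20 + 16*l)
-1270/(950/(-4720)) + 3391/r(U(-6), 4) = -1270/(950/(-4720)) + 3391/(-20 + 16*(-5 - 1*(-6))) = -1270/(950*(-1/4720)) + 3391/(-20 + 16*(-5 + 6)) = -1270/(-95/472) + 3391/(-20 + 16*1) = -1270*(-472/95) + 3391/(-20 + 16) = 119888/19 + 3391/(-4) = 119888/19 + 3391*(-1/4) = 119888/19 - 3391/4 = 415123/76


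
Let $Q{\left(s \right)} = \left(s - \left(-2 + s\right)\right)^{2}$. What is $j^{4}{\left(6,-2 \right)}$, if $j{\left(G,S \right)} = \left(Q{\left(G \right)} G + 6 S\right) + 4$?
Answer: $65536$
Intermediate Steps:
$Q{\left(s \right)} = 4$ ($Q{\left(s \right)} = 2^{2} = 4$)
$j{\left(G,S \right)} = 4 + 4 G + 6 S$ ($j{\left(G,S \right)} = \left(4 G + 6 S\right) + 4 = 4 + 4 G + 6 S$)
$j^{4}{\left(6,-2 \right)} = \left(4 + 4 \cdot 6 + 6 \left(-2\right)\right)^{4} = \left(4 + 24 - 12\right)^{4} = 16^{4} = 65536$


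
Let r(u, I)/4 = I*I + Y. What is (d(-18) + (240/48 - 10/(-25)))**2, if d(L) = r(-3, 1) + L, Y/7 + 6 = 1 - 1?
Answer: 779689/25 ≈ 31188.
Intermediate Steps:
Y = -42 (Y = -42 + 7*(1 - 1) = -42 + 7*0 = -42 + 0 = -42)
r(u, I) = -168 + 4*I**2 (r(u, I) = 4*(I*I - 42) = 4*(I**2 - 42) = 4*(-42 + I**2) = -168 + 4*I**2)
d(L) = -164 + L (d(L) = (-168 + 4*1**2) + L = (-168 + 4*1) + L = (-168 + 4) + L = -164 + L)
(d(-18) + (240/48 - 10/(-25)))**2 = ((-164 - 18) + (240/48 - 10/(-25)))**2 = (-182 + (240*(1/48) - 10*(-1/25)))**2 = (-182 + (5 + 2/5))**2 = (-182 + 27/5)**2 = (-883/5)**2 = 779689/25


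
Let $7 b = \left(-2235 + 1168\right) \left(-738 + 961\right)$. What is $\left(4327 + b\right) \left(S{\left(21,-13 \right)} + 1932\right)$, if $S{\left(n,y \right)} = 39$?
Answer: $- \frac{409282092}{7} \approx -5.8469 \cdot 10^{7}$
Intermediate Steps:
$b = - \frac{237941}{7}$ ($b = \frac{\left(-2235 + 1168\right) \left(-738 + 961\right)}{7} = \frac{\left(-1067\right) 223}{7} = \frac{1}{7} \left(-237941\right) = - \frac{237941}{7} \approx -33992.0$)
$\left(4327 + b\right) \left(S{\left(21,-13 \right)} + 1932\right) = \left(4327 - \frac{237941}{7}\right) \left(39 + 1932\right) = \left(- \frac{207652}{7}\right) 1971 = - \frac{409282092}{7}$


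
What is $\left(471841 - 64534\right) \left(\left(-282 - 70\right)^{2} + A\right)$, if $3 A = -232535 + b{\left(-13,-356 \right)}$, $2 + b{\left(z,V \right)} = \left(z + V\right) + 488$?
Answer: $18911807086$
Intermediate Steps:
$b{\left(z,V \right)} = 486 + V + z$ ($b{\left(z,V \right)} = -2 + \left(\left(z + V\right) + 488\right) = -2 + \left(\left(V + z\right) + 488\right) = -2 + \left(488 + V + z\right) = 486 + V + z$)
$A = - \frac{232418}{3}$ ($A = \frac{-232535 - -117}{3} = \frac{-232535 + 117}{3} = \frac{1}{3} \left(-232418\right) = - \frac{232418}{3} \approx -77473.0$)
$\left(471841 - 64534\right) \left(\left(-282 - 70\right)^{2} + A\right) = \left(471841 - 64534\right) \left(\left(-282 - 70\right)^{2} - \frac{232418}{3}\right) = 407307 \left(\left(-352\right)^{2} - \frac{232418}{3}\right) = 407307 \left(123904 - \frac{232418}{3}\right) = 407307 \cdot \frac{139294}{3} = 18911807086$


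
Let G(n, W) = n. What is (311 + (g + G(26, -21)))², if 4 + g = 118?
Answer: 203401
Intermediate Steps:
g = 114 (g = -4 + 118 = 114)
(311 + (g + G(26, -21)))² = (311 + (114 + 26))² = (311 + 140)² = 451² = 203401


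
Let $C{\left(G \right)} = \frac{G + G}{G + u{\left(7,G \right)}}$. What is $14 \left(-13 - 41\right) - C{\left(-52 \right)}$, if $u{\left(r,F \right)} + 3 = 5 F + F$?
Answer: $- \frac{277556}{367} \approx -756.28$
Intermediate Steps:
$u{\left(r,F \right)} = -3 + 6 F$ ($u{\left(r,F \right)} = -3 + \left(5 F + F\right) = -3 + 6 F$)
$C{\left(G \right)} = \frac{2 G}{-3 + 7 G}$ ($C{\left(G \right)} = \frac{G + G}{G + \left(-3 + 6 G\right)} = \frac{2 G}{-3 + 7 G}$)
$14 \left(-13 - 41\right) - C{\left(-52 \right)} = 14 \left(-13 - 41\right) - 2 \left(-52\right) \frac{1}{-3 + 7 \left(-52\right)} = 14 \left(-54\right) - 2 \left(-52\right) \frac{1}{-3 - 364} = -756 - 2 \left(-52\right) \frac{1}{-367} = -756 - 2 \left(-52\right) \left(- \frac{1}{367}\right) = -756 - \frac{104}{367} = - \frac{277556}{367}$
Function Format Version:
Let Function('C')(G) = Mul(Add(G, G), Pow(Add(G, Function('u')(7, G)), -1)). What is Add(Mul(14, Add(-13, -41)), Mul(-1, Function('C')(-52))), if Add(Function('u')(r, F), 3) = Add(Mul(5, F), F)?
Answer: Rational(-277556, 367) ≈ -756.28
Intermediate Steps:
Function('u')(r, F) = Add(-3, Mul(6, F)) (Function('u')(r, F) = Add(-3, Add(Mul(5, F), F)) = Add(-3, Mul(6, F)))
Function('C')(G) = Mul(2, G, Pow(Add(-3, Mul(7, G)), -1)) (Function('C')(G) = Mul(Add(G, G), Pow(Add(G, Add(-3, Mul(6, G))), -1)) = Mul(Mul(2, G), Pow(Add(-3, Mul(7, G)), -1)) = Mul(2, G, Pow(Add(-3, Mul(7, G)), -1)))
Add(Mul(14, Add(-13, -41)), Mul(-1, Function('C')(-52))) = Add(Mul(14, Add(-13, -41)), Mul(-1, Mul(2, -52, Pow(Add(-3, Mul(7, -52)), -1)))) = Add(Mul(14, -54), Mul(-1, Mul(2, -52, Pow(Add(-3, -364), -1)))) = Add(-756, Mul(-1, Mul(2, -52, Pow(-367, -1)))) = Add(-756, Mul(-1, Mul(2, -52, Rational(-1, 367)))) = Add(-756, Mul(-1, Rational(104, 367))) = Add(-756, Rational(-104, 367)) = Rational(-277556, 367)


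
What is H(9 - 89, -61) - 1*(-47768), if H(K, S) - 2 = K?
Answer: 47690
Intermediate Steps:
H(K, S) = 2 + K
H(9 - 89, -61) - 1*(-47768) = (2 + (9 - 89)) - 1*(-47768) = (2 - 80) + 47768 = -78 + 47768 = 47690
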